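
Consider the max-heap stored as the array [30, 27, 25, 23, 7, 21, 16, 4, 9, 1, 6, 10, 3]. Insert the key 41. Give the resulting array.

append 41 at index 13 → [30, 27, 25, 23, 7, 21, 16, 4, 9, 1, 6, 10, 3, 41]
41 > parent 16 at index 6, swap → [30, 27, 25, 23, 7, 21, 41, 4, 9, 1, 6, 10, 3, 16]
41 > parent 25 at index 2, swap → [30, 27, 41, 23, 7, 21, 25, 4, 9, 1, 6, 10, 3, 16]
41 > parent 30 at index 0, swap → [41, 27, 30, 23, 7, 21, 25, 4, 9, 1, 6, 10, 3, 16]

[41, 27, 30, 23, 7, 21, 25, 4, 9, 1, 6, 10, 3, 16]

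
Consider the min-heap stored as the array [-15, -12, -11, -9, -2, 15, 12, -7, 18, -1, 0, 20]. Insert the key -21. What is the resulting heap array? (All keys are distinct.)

[-21, -12, -15, -9, -2, -11, 12, -7, 18, -1, 0, 20, 15]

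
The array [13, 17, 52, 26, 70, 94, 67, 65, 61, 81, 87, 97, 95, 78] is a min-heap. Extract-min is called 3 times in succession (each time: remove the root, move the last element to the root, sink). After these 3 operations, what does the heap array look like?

[52, 61, 67, 65, 70, 94, 97, 95, 78, 81, 87]

extract-min #1 returns 13:
  remove root 13; move last element 78 to root → [78, 17, 52, 26, 70, 94, 67, 65, 61, 81, 87, 97, 95]
  78 vs smaller child 17 at index 1, swap → [17, 78, 52, 26, 70, 94, 67, 65, 61, 81, 87, 97, 95]
  78 vs smaller child 26 at index 3, swap → [17, 26, 52, 78, 70, 94, 67, 65, 61, 81, 87, 97, 95]
  78 vs smaller child 61 at index 8, swap → [17, 26, 52, 61, 70, 94, 67, 65, 78, 81, 87, 97, 95]
extract-min #2 returns 17:
  remove root 17; move last element 95 to root → [95, 26, 52, 61, 70, 94, 67, 65, 78, 81, 87, 97]
  95 vs smaller child 26 at index 1, swap → [26, 95, 52, 61, 70, 94, 67, 65, 78, 81, 87, 97]
  95 vs smaller child 61 at index 3, swap → [26, 61, 52, 95, 70, 94, 67, 65, 78, 81, 87, 97]
  95 vs smaller child 65 at index 7, swap → [26, 61, 52, 65, 70, 94, 67, 95, 78, 81, 87, 97]
extract-min #3 returns 26:
  remove root 26; move last element 97 to root → [97, 61, 52, 65, 70, 94, 67, 95, 78, 81, 87]
  97 vs smaller child 52 at index 2, swap → [52, 61, 97, 65, 70, 94, 67, 95, 78, 81, 87]
  97 vs smaller child 67 at index 6, swap → [52, 61, 67, 65, 70, 94, 97, 95, 78, 81, 87]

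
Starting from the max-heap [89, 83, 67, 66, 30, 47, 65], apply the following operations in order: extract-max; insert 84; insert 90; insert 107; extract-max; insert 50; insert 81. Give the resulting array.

[90, 84, 83, 66, 81, 47, 67, 65, 50, 30]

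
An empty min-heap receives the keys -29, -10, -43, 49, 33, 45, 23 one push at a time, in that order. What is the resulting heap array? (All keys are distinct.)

[-43, -10, -29, 49, 33, 45, 23]

Insert -29:
  append -29 at index 0 → [-29] (no swap needed)
Insert -10:
  append -10 at index 1 → [-29, -10] (no swap needed)
Insert -43:
  append -43 at index 2 → [-29, -10, -43]
  -43 < parent -29 at index 0, swap → [-43, -10, -29]
Insert 49:
  append 49 at index 3 → [-43, -10, -29, 49] (no swap needed)
Insert 33:
  append 33 at index 4 → [-43, -10, -29, 49, 33] (no swap needed)
Insert 45:
  append 45 at index 5 → [-43, -10, -29, 49, 33, 45] (no swap needed)
Insert 23:
  append 23 at index 6 → [-43, -10, -29, 49, 33, 45, 23] (no swap needed)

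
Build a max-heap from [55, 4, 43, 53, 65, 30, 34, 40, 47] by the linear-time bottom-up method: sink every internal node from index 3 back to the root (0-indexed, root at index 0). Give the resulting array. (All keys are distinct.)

[65, 55, 43, 53, 4, 30, 34, 40, 47]

sift down from index 3: already satisfies heap property
sift down from index 2: already satisfies heap property
sift down from index 1:
  4 vs larger child 65 at index 4, swap → [55, 65, 43, 53, 4, 30, 34, 40, 47]
sift down from index 0:
  55 vs larger child 65 at index 1, swap → [65, 55, 43, 53, 4, 30, 34, 40, 47]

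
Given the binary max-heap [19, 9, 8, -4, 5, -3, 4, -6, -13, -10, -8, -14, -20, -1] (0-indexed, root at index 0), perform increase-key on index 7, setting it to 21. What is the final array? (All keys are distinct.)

[21, 19, 8, 9, 5, -3, 4, -4, -13, -10, -8, -14, -20, -1]

set index 7 from -6 to 21 → [19, 9, 8, -4, 5, -3, 4, 21, -13, -10, -8, -14, -20, -1]
21 > parent -4 at index 3, swap → [19, 9, 8, 21, 5, -3, 4, -4, -13, -10, -8, -14, -20, -1]
21 > parent 9 at index 1, swap → [19, 21, 8, 9, 5, -3, 4, -4, -13, -10, -8, -14, -20, -1]
21 > parent 19 at index 0, swap → [21, 19, 8, 9, 5, -3, 4, -4, -13, -10, -8, -14, -20, -1]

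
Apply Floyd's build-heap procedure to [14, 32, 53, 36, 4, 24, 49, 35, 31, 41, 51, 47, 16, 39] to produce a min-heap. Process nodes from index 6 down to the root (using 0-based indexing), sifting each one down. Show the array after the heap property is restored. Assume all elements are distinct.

sift down from index 6:
  49 vs only child 39 at index 13, swap → [14, 32, 53, 36, 4, 24, 39, 35, 31, 41, 51, 47, 16, 49]
sift down from index 5:
  24 vs smaller child 16 at index 12, swap → [14, 32, 53, 36, 4, 16, 39, 35, 31, 41, 51, 47, 24, 49]
sift down from index 4: already satisfies heap property
sift down from index 3:
  36 vs smaller child 31 at index 8, swap → [14, 32, 53, 31, 4, 16, 39, 35, 36, 41, 51, 47, 24, 49]
sift down from index 2:
  53 vs smaller child 16 at index 5, swap → [14, 32, 16, 31, 4, 53, 39, 35, 36, 41, 51, 47, 24, 49]
  53 vs smaller child 24 at index 12, swap → [14, 32, 16, 31, 4, 24, 39, 35, 36, 41, 51, 47, 53, 49]
sift down from index 1:
  32 vs smaller child 4 at index 4, swap → [14, 4, 16, 31, 32, 24, 39, 35, 36, 41, 51, 47, 53, 49]
sift down from index 0:
  14 vs smaller child 4 at index 1, swap → [4, 14, 16, 31, 32, 24, 39, 35, 36, 41, 51, 47, 53, 49]

[4, 14, 16, 31, 32, 24, 39, 35, 36, 41, 51, 47, 53, 49]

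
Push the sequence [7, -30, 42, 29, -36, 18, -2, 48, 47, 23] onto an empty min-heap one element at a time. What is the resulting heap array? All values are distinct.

[-36, -30, -2, 29, 7, 42, 18, 48, 47, 23]

Insert 7:
  append 7 at index 0 → [7] (no swap needed)
Insert -30:
  append -30 at index 1 → [7, -30]
  -30 < parent 7 at index 0, swap → [-30, 7]
Insert 42:
  append 42 at index 2 → [-30, 7, 42] (no swap needed)
Insert 29:
  append 29 at index 3 → [-30, 7, 42, 29] (no swap needed)
Insert -36:
  append -36 at index 4 → [-30, 7, 42, 29, -36]
  -36 < parent 7 at index 1, swap → [-30, -36, 42, 29, 7]
  -36 < parent -30 at index 0, swap → [-36, -30, 42, 29, 7]
Insert 18:
  append 18 at index 5 → [-36, -30, 42, 29, 7, 18]
  18 < parent 42 at index 2, swap → [-36, -30, 18, 29, 7, 42]
Insert -2:
  append -2 at index 6 → [-36, -30, 18, 29, 7, 42, -2]
  -2 < parent 18 at index 2, swap → [-36, -30, -2, 29, 7, 42, 18]
Insert 48:
  append 48 at index 7 → [-36, -30, -2, 29, 7, 42, 18, 48] (no swap needed)
Insert 47:
  append 47 at index 8 → [-36, -30, -2, 29, 7, 42, 18, 48, 47] (no swap needed)
Insert 23:
  append 23 at index 9 → [-36, -30, -2, 29, 7, 42, 18, 48, 47, 23] (no swap needed)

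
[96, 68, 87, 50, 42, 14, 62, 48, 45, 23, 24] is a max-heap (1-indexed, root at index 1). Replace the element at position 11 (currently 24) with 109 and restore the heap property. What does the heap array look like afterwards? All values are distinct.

set index 11 from 24 to 109 → [96, 68, 87, 50, 42, 14, 62, 48, 45, 23, 109]
109 > parent 42 at index 5, swap → [96, 68, 87, 50, 109, 14, 62, 48, 45, 23, 42]
109 > parent 68 at index 2, swap → [96, 109, 87, 50, 68, 14, 62, 48, 45, 23, 42]
109 > parent 96 at index 1, swap → [109, 96, 87, 50, 68, 14, 62, 48, 45, 23, 42]

[109, 96, 87, 50, 68, 14, 62, 48, 45, 23, 42]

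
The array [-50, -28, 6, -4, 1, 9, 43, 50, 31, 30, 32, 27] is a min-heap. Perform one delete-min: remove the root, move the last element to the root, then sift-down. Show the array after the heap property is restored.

remove root -50; move last element 27 to root → [27, -28, 6, -4, 1, 9, 43, 50, 31, 30, 32]
27 vs smaller child -28 at index 1, swap → [-28, 27, 6, -4, 1, 9, 43, 50, 31, 30, 32]
27 vs smaller child -4 at index 3, swap → [-28, -4, 6, 27, 1, 9, 43, 50, 31, 30, 32]

[-28, -4, 6, 27, 1, 9, 43, 50, 31, 30, 32]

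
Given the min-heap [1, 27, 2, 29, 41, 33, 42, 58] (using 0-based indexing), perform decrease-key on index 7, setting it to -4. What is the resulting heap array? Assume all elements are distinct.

[-4, 1, 2, 27, 41, 33, 42, 29]

set index 7 from 58 to -4 → [1, 27, 2, 29, 41, 33, 42, -4]
-4 < parent 29 at index 3, swap → [1, 27, 2, -4, 41, 33, 42, 29]
-4 < parent 27 at index 1, swap → [1, -4, 2, 27, 41, 33, 42, 29]
-4 < parent 1 at index 0, swap → [-4, 1, 2, 27, 41, 33, 42, 29]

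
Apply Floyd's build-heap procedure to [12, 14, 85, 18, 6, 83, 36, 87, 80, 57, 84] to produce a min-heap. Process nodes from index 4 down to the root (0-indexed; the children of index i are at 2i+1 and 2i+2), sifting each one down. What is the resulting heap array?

sift down from index 4: already satisfies heap property
sift down from index 3: already satisfies heap property
sift down from index 2:
  85 vs smaller child 36 at index 6, swap → [12, 14, 36, 18, 6, 83, 85, 87, 80, 57, 84]
sift down from index 1:
  14 vs smaller child 6 at index 4, swap → [12, 6, 36, 18, 14, 83, 85, 87, 80, 57, 84]
sift down from index 0:
  12 vs smaller child 6 at index 1, swap → [6, 12, 36, 18, 14, 83, 85, 87, 80, 57, 84]

[6, 12, 36, 18, 14, 83, 85, 87, 80, 57, 84]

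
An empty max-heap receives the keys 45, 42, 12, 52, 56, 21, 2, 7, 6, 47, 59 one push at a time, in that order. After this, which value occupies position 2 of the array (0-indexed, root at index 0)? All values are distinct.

Insert 45:
  append 45 at index 0 → [45] (no swap needed)
Insert 42:
  append 42 at index 1 → [45, 42] (no swap needed)
Insert 12:
  append 12 at index 2 → [45, 42, 12] (no swap needed)
Insert 52:
  append 52 at index 3 → [45, 42, 12, 52]
  52 > parent 42 at index 1, swap → [45, 52, 12, 42]
  52 > parent 45 at index 0, swap → [52, 45, 12, 42]
Insert 56:
  append 56 at index 4 → [52, 45, 12, 42, 56]
  56 > parent 45 at index 1, swap → [52, 56, 12, 42, 45]
  56 > parent 52 at index 0, swap → [56, 52, 12, 42, 45]
Insert 21:
  append 21 at index 5 → [56, 52, 12, 42, 45, 21]
  21 > parent 12 at index 2, swap → [56, 52, 21, 42, 45, 12]
Insert 2:
  append 2 at index 6 → [56, 52, 21, 42, 45, 12, 2] (no swap needed)
Insert 7:
  append 7 at index 7 → [56, 52, 21, 42, 45, 12, 2, 7] (no swap needed)
Insert 6:
  append 6 at index 8 → [56, 52, 21, 42, 45, 12, 2, 7, 6] (no swap needed)
Insert 47:
  append 47 at index 9 → [56, 52, 21, 42, 45, 12, 2, 7, 6, 47]
  47 > parent 45 at index 4, swap → [56, 52, 21, 42, 47, 12, 2, 7, 6, 45]
Insert 59:
  append 59 at index 10 → [56, 52, 21, 42, 47, 12, 2, 7, 6, 45, 59]
  59 > parent 47 at index 4, swap → [56, 52, 21, 42, 59, 12, 2, 7, 6, 45, 47]
  59 > parent 52 at index 1, swap → [56, 59, 21, 42, 52, 12, 2, 7, 6, 45, 47]
  59 > parent 56 at index 0, swap → [59, 56, 21, 42, 52, 12, 2, 7, 6, 45, 47]
resulting array: [59, 56, 21, 42, 52, 12, 2, 7, 6, 45, 47]

21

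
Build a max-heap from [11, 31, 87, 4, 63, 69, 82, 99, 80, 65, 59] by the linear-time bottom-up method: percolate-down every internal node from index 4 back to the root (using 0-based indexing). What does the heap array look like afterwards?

sift down from index 4:
  63 vs larger child 65 at index 9, swap → [11, 31, 87, 4, 65, 69, 82, 99, 80, 63, 59]
sift down from index 3:
  4 vs larger child 99 at index 7, swap → [11, 31, 87, 99, 65, 69, 82, 4, 80, 63, 59]
sift down from index 2: already satisfies heap property
sift down from index 1:
  31 vs larger child 99 at index 3, swap → [11, 99, 87, 31, 65, 69, 82, 4, 80, 63, 59]
  31 vs larger child 80 at index 8, swap → [11, 99, 87, 80, 65, 69, 82, 4, 31, 63, 59]
sift down from index 0:
  11 vs larger child 99 at index 1, swap → [99, 11, 87, 80, 65, 69, 82, 4, 31, 63, 59]
  11 vs larger child 80 at index 3, swap → [99, 80, 87, 11, 65, 69, 82, 4, 31, 63, 59]
  11 vs larger child 31 at index 8, swap → [99, 80, 87, 31, 65, 69, 82, 4, 11, 63, 59]

[99, 80, 87, 31, 65, 69, 82, 4, 11, 63, 59]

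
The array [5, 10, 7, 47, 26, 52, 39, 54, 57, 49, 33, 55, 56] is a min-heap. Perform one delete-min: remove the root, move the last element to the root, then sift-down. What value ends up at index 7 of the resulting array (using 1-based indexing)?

56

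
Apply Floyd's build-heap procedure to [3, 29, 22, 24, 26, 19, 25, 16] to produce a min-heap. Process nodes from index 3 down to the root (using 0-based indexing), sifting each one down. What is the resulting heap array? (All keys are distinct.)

[3, 16, 19, 24, 26, 22, 25, 29]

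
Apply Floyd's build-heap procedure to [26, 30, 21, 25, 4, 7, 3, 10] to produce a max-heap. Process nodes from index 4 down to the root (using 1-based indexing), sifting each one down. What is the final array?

[30, 26, 21, 25, 4, 7, 3, 10]

sift down from index 4: already satisfies heap property
sift down from index 3: already satisfies heap property
sift down from index 2: already satisfies heap property
sift down from index 1:
  26 vs larger child 30 at index 2, swap → [30, 26, 21, 25, 4, 7, 3, 10]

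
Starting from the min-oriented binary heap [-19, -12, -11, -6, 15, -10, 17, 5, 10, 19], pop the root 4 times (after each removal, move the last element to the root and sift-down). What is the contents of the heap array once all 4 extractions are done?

[-6, 5, 10, 17, 15, 19]

extract-min #1 returns -19:
  remove root -19; move last element 19 to root → [19, -12, -11, -6, 15, -10, 17, 5, 10]
  19 vs smaller child -12 at index 1, swap → [-12, 19, -11, -6, 15, -10, 17, 5, 10]
  19 vs smaller child -6 at index 3, swap → [-12, -6, -11, 19, 15, -10, 17, 5, 10]
  19 vs smaller child 5 at index 7, swap → [-12, -6, -11, 5, 15, -10, 17, 19, 10]
extract-min #2 returns -12:
  remove root -12; move last element 10 to root → [10, -6, -11, 5, 15, -10, 17, 19]
  10 vs smaller child -11 at index 2, swap → [-11, -6, 10, 5, 15, -10, 17, 19]
  10 vs smaller child -10 at index 5, swap → [-11, -6, -10, 5, 15, 10, 17, 19]
extract-min #3 returns -11:
  remove root -11; move last element 19 to root → [19, -6, -10, 5, 15, 10, 17]
  19 vs smaller child -10 at index 2, swap → [-10, -6, 19, 5, 15, 10, 17]
  19 vs smaller child 10 at index 5, swap → [-10, -6, 10, 5, 15, 19, 17]
extract-min #4 returns -10:
  remove root -10; move last element 17 to root → [17, -6, 10, 5, 15, 19]
  17 vs smaller child -6 at index 1, swap → [-6, 17, 10, 5, 15, 19]
  17 vs smaller child 5 at index 3, swap → [-6, 5, 10, 17, 15, 19]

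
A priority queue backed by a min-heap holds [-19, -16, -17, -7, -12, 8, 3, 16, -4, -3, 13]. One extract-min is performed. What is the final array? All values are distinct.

[-17, -16, 3, -7, -12, 8, 13, 16, -4, -3]

remove root -19; move last element 13 to root → [13, -16, -17, -7, -12, 8, 3, 16, -4, -3]
13 vs smaller child -17 at index 2, swap → [-17, -16, 13, -7, -12, 8, 3, 16, -4, -3]
13 vs smaller child 3 at index 6, swap → [-17, -16, 3, -7, -12, 8, 13, 16, -4, -3]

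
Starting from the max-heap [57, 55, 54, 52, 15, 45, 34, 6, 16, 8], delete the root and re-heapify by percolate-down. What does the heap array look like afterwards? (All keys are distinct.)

remove root 57; move last element 8 to root → [8, 55, 54, 52, 15, 45, 34, 6, 16]
8 vs larger child 55 at index 1, swap → [55, 8, 54, 52, 15, 45, 34, 6, 16]
8 vs larger child 52 at index 3, swap → [55, 52, 54, 8, 15, 45, 34, 6, 16]
8 vs larger child 16 at index 8, swap → [55, 52, 54, 16, 15, 45, 34, 6, 8]

[55, 52, 54, 16, 15, 45, 34, 6, 8]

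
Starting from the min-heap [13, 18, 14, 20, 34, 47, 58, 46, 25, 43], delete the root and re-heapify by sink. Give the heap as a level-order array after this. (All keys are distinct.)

remove root 13; move last element 43 to root → [43, 18, 14, 20, 34, 47, 58, 46, 25]
43 vs smaller child 14 at index 2, swap → [14, 18, 43, 20, 34, 47, 58, 46, 25]

[14, 18, 43, 20, 34, 47, 58, 46, 25]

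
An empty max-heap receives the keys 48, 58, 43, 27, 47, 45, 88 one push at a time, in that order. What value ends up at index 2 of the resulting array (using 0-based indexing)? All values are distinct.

58

Insert 48:
  append 48 at index 0 → [48] (no swap needed)
Insert 58:
  append 58 at index 1 → [48, 58]
  58 > parent 48 at index 0, swap → [58, 48]
Insert 43:
  append 43 at index 2 → [58, 48, 43] (no swap needed)
Insert 27:
  append 27 at index 3 → [58, 48, 43, 27] (no swap needed)
Insert 47:
  append 47 at index 4 → [58, 48, 43, 27, 47] (no swap needed)
Insert 45:
  append 45 at index 5 → [58, 48, 43, 27, 47, 45]
  45 > parent 43 at index 2, swap → [58, 48, 45, 27, 47, 43]
Insert 88:
  append 88 at index 6 → [58, 48, 45, 27, 47, 43, 88]
  88 > parent 45 at index 2, swap → [58, 48, 88, 27, 47, 43, 45]
  88 > parent 58 at index 0, swap → [88, 48, 58, 27, 47, 43, 45]
resulting array: [88, 48, 58, 27, 47, 43, 45]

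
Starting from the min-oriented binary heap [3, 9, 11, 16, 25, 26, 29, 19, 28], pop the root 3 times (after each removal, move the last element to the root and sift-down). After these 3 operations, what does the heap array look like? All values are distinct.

[16, 19, 26, 29, 25, 28]

extract-min #1 returns 3:
  remove root 3; move last element 28 to root → [28, 9, 11, 16, 25, 26, 29, 19]
  28 vs smaller child 9 at index 1, swap → [9, 28, 11, 16, 25, 26, 29, 19]
  28 vs smaller child 16 at index 3, swap → [9, 16, 11, 28, 25, 26, 29, 19]
  28 vs only child 19 at index 7, swap → [9, 16, 11, 19, 25, 26, 29, 28]
extract-min #2 returns 9:
  remove root 9; move last element 28 to root → [28, 16, 11, 19, 25, 26, 29]
  28 vs smaller child 11 at index 2, swap → [11, 16, 28, 19, 25, 26, 29]
  28 vs smaller child 26 at index 5, swap → [11, 16, 26, 19, 25, 28, 29]
extract-min #3 returns 11:
  remove root 11; move last element 29 to root → [29, 16, 26, 19, 25, 28]
  29 vs smaller child 16 at index 1, swap → [16, 29, 26, 19, 25, 28]
  29 vs smaller child 19 at index 3, swap → [16, 19, 26, 29, 25, 28]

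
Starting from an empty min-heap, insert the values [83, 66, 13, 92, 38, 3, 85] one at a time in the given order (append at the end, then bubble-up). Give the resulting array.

[3, 38, 13, 92, 83, 66, 85]

Insert 83:
  append 83 at index 0 → [83] (no swap needed)
Insert 66:
  append 66 at index 1 → [83, 66]
  66 < parent 83 at index 0, swap → [66, 83]
Insert 13:
  append 13 at index 2 → [66, 83, 13]
  13 < parent 66 at index 0, swap → [13, 83, 66]
Insert 92:
  append 92 at index 3 → [13, 83, 66, 92] (no swap needed)
Insert 38:
  append 38 at index 4 → [13, 83, 66, 92, 38]
  38 < parent 83 at index 1, swap → [13, 38, 66, 92, 83]
Insert 3:
  append 3 at index 5 → [13, 38, 66, 92, 83, 3]
  3 < parent 66 at index 2, swap → [13, 38, 3, 92, 83, 66]
  3 < parent 13 at index 0, swap → [3, 38, 13, 92, 83, 66]
Insert 85:
  append 85 at index 6 → [3, 38, 13, 92, 83, 66, 85] (no swap needed)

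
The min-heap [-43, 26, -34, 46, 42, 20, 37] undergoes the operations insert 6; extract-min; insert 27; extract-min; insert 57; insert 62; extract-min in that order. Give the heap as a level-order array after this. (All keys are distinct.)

insert 6:
  append 6 at index 7 → [-43, 26, -34, 46, 42, 20, 37, 6]
  6 < parent 46 at index 3, swap → [-43, 26, -34, 6, 42, 20, 37, 46]
  6 < parent 26 at index 1, swap → [-43, 6, -34, 26, 42, 20, 37, 46]
extract-min → returns -43:
  remove root -43; move last element 46 to root → [46, 6, -34, 26, 42, 20, 37]
  46 vs smaller child -34 at index 2, swap → [-34, 6, 46, 26, 42, 20, 37]
  46 vs smaller child 20 at index 5, swap → [-34, 6, 20, 26, 42, 46, 37]
insert 27:
  append 27 at index 7 → [-34, 6, 20, 26, 42, 46, 37, 27] (no swap needed)
extract-min → returns -34:
  remove root -34; move last element 27 to root → [27, 6, 20, 26, 42, 46, 37]
  27 vs smaller child 6 at index 1, swap → [6, 27, 20, 26, 42, 46, 37]
  27 vs smaller child 26 at index 3, swap → [6, 26, 20, 27, 42, 46, 37]
insert 57:
  append 57 at index 7 → [6, 26, 20, 27, 42, 46, 37, 57] (no swap needed)
insert 62:
  append 62 at index 8 → [6, 26, 20, 27, 42, 46, 37, 57, 62] (no swap needed)
extract-min → returns 6:
  remove root 6; move last element 62 to root → [62, 26, 20, 27, 42, 46, 37, 57]
  62 vs smaller child 20 at index 2, swap → [20, 26, 62, 27, 42, 46, 37, 57]
  62 vs smaller child 37 at index 6, swap → [20, 26, 37, 27, 42, 46, 62, 57]

[20, 26, 37, 27, 42, 46, 62, 57]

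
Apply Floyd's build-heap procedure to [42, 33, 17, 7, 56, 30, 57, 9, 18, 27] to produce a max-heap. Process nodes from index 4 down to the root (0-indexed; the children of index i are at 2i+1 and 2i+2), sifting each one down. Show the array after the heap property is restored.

sift down from index 4: already satisfies heap property
sift down from index 3:
  7 vs larger child 18 at index 8, swap → [42, 33, 17, 18, 56, 30, 57, 9, 7, 27]
sift down from index 2:
  17 vs larger child 57 at index 6, swap → [42, 33, 57, 18, 56, 30, 17, 9, 7, 27]
sift down from index 1:
  33 vs larger child 56 at index 4, swap → [42, 56, 57, 18, 33, 30, 17, 9, 7, 27]
sift down from index 0:
  42 vs larger child 57 at index 2, swap → [57, 56, 42, 18, 33, 30, 17, 9, 7, 27]

[57, 56, 42, 18, 33, 30, 17, 9, 7, 27]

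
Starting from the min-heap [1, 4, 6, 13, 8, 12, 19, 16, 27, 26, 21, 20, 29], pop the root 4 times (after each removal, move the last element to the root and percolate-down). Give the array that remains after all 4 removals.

extract-min #1 returns 1:
  remove root 1; move last element 29 to root → [29, 4, 6, 13, 8, 12, 19, 16, 27, 26, 21, 20]
  29 vs smaller child 4 at index 1, swap → [4, 29, 6, 13, 8, 12, 19, 16, 27, 26, 21, 20]
  29 vs smaller child 8 at index 4, swap → [4, 8, 6, 13, 29, 12, 19, 16, 27, 26, 21, 20]
  29 vs smaller child 21 at index 10, swap → [4, 8, 6, 13, 21, 12, 19, 16, 27, 26, 29, 20]
extract-min #2 returns 4:
  remove root 4; move last element 20 to root → [20, 8, 6, 13, 21, 12, 19, 16, 27, 26, 29]
  20 vs smaller child 6 at index 2, swap → [6, 8, 20, 13, 21, 12, 19, 16, 27, 26, 29]
  20 vs smaller child 12 at index 5, swap → [6, 8, 12, 13, 21, 20, 19, 16, 27, 26, 29]
extract-min #3 returns 6:
  remove root 6; move last element 29 to root → [29, 8, 12, 13, 21, 20, 19, 16, 27, 26]
  29 vs smaller child 8 at index 1, swap → [8, 29, 12, 13, 21, 20, 19, 16, 27, 26]
  29 vs smaller child 13 at index 3, swap → [8, 13, 12, 29, 21, 20, 19, 16, 27, 26]
  29 vs smaller child 16 at index 7, swap → [8, 13, 12, 16, 21, 20, 19, 29, 27, 26]
extract-min #4 returns 8:
  remove root 8; move last element 26 to root → [26, 13, 12, 16, 21, 20, 19, 29, 27]
  26 vs smaller child 12 at index 2, swap → [12, 13, 26, 16, 21, 20, 19, 29, 27]
  26 vs smaller child 19 at index 6, swap → [12, 13, 19, 16, 21, 20, 26, 29, 27]

[12, 13, 19, 16, 21, 20, 26, 29, 27]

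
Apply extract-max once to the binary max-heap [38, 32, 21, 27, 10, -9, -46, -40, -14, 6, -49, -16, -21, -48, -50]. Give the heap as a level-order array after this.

[32, 27, 21, -14, 10, -9, -46, -40, -50, 6, -49, -16, -21, -48]

remove root 38; move last element -50 to root → [-50, 32, 21, 27, 10, -9, -46, -40, -14, 6, -49, -16, -21, -48]
-50 vs larger child 32 at index 1, swap → [32, -50, 21, 27, 10, -9, -46, -40, -14, 6, -49, -16, -21, -48]
-50 vs larger child 27 at index 3, swap → [32, 27, 21, -50, 10, -9, -46, -40, -14, 6, -49, -16, -21, -48]
-50 vs larger child -14 at index 8, swap → [32, 27, 21, -14, 10, -9, -46, -40, -50, 6, -49, -16, -21, -48]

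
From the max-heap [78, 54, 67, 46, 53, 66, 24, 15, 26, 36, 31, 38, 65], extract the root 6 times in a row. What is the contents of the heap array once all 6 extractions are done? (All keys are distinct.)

[46, 36, 38, 26, 15, 31, 24]

extract-max #1 returns 78:
  remove root 78; move last element 65 to root → [65, 54, 67, 46, 53, 66, 24, 15, 26, 36, 31, 38]
  65 vs larger child 67 at index 2, swap → [67, 54, 65, 46, 53, 66, 24, 15, 26, 36, 31, 38]
  65 vs larger child 66 at index 5, swap → [67, 54, 66, 46, 53, 65, 24, 15, 26, 36, 31, 38]
extract-max #2 returns 67:
  remove root 67; move last element 38 to root → [38, 54, 66, 46, 53, 65, 24, 15, 26, 36, 31]
  38 vs larger child 66 at index 2, swap → [66, 54, 38, 46, 53, 65, 24, 15, 26, 36, 31]
  38 vs larger child 65 at index 5, swap → [66, 54, 65, 46, 53, 38, 24, 15, 26, 36, 31]
extract-max #3 returns 66:
  remove root 66; move last element 31 to root → [31, 54, 65, 46, 53, 38, 24, 15, 26, 36]
  31 vs larger child 65 at index 2, swap → [65, 54, 31, 46, 53, 38, 24, 15, 26, 36]
  31 vs larger child 38 at index 5, swap → [65, 54, 38, 46, 53, 31, 24, 15, 26, 36]
extract-max #4 returns 65:
  remove root 65; move last element 36 to root → [36, 54, 38, 46, 53, 31, 24, 15, 26]
  36 vs larger child 54 at index 1, swap → [54, 36, 38, 46, 53, 31, 24, 15, 26]
  36 vs larger child 53 at index 4, swap → [54, 53, 38, 46, 36, 31, 24, 15, 26]
extract-max #5 returns 54:
  remove root 54; move last element 26 to root → [26, 53, 38, 46, 36, 31, 24, 15]
  26 vs larger child 53 at index 1, swap → [53, 26, 38, 46, 36, 31, 24, 15]
  26 vs larger child 46 at index 3, swap → [53, 46, 38, 26, 36, 31, 24, 15]
extract-max #6 returns 53:
  remove root 53; move last element 15 to root → [15, 46, 38, 26, 36, 31, 24]
  15 vs larger child 46 at index 1, swap → [46, 15, 38, 26, 36, 31, 24]
  15 vs larger child 36 at index 4, swap → [46, 36, 38, 26, 15, 31, 24]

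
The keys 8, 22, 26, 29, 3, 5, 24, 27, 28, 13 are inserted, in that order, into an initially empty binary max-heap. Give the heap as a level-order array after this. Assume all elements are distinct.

[29, 28, 24, 27, 13, 5, 22, 8, 26, 3]

Insert 8:
  append 8 at index 0 → [8] (no swap needed)
Insert 22:
  append 22 at index 1 → [8, 22]
  22 > parent 8 at index 0, swap → [22, 8]
Insert 26:
  append 26 at index 2 → [22, 8, 26]
  26 > parent 22 at index 0, swap → [26, 8, 22]
Insert 29:
  append 29 at index 3 → [26, 8, 22, 29]
  29 > parent 8 at index 1, swap → [26, 29, 22, 8]
  29 > parent 26 at index 0, swap → [29, 26, 22, 8]
Insert 3:
  append 3 at index 4 → [29, 26, 22, 8, 3] (no swap needed)
Insert 5:
  append 5 at index 5 → [29, 26, 22, 8, 3, 5] (no swap needed)
Insert 24:
  append 24 at index 6 → [29, 26, 22, 8, 3, 5, 24]
  24 > parent 22 at index 2, swap → [29, 26, 24, 8, 3, 5, 22]
Insert 27:
  append 27 at index 7 → [29, 26, 24, 8, 3, 5, 22, 27]
  27 > parent 8 at index 3, swap → [29, 26, 24, 27, 3, 5, 22, 8]
  27 > parent 26 at index 1, swap → [29, 27, 24, 26, 3, 5, 22, 8]
Insert 28:
  append 28 at index 8 → [29, 27, 24, 26, 3, 5, 22, 8, 28]
  28 > parent 26 at index 3, swap → [29, 27, 24, 28, 3, 5, 22, 8, 26]
  28 > parent 27 at index 1, swap → [29, 28, 24, 27, 3, 5, 22, 8, 26]
Insert 13:
  append 13 at index 9 → [29, 28, 24, 27, 3, 5, 22, 8, 26, 13]
  13 > parent 3 at index 4, swap → [29, 28, 24, 27, 13, 5, 22, 8, 26, 3]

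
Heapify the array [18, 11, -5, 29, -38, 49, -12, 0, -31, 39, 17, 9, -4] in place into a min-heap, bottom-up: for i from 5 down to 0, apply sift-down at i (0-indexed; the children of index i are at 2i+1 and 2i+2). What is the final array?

[-38, -31, -12, 0, 11, -4, -5, 18, 29, 39, 17, 9, 49]

sift down from index 5:
  49 vs smaller child -4 at index 12, swap → [18, 11, -5, 29, -38, -4, -12, 0, -31, 39, 17, 9, 49]
sift down from index 4: already satisfies heap property
sift down from index 3:
  29 vs smaller child -31 at index 8, swap → [18, 11, -5, -31, -38, -4, -12, 0, 29, 39, 17, 9, 49]
sift down from index 2:
  -5 vs smaller child -12 at index 6, swap → [18, 11, -12, -31, -38, -4, -5, 0, 29, 39, 17, 9, 49]
sift down from index 1:
  11 vs smaller child -38 at index 4, swap → [18, -38, -12, -31, 11, -4, -5, 0, 29, 39, 17, 9, 49]
sift down from index 0:
  18 vs smaller child -38 at index 1, swap → [-38, 18, -12, -31, 11, -4, -5, 0, 29, 39, 17, 9, 49]
  18 vs smaller child -31 at index 3, swap → [-38, -31, -12, 18, 11, -4, -5, 0, 29, 39, 17, 9, 49]
  18 vs smaller child 0 at index 7, swap → [-38, -31, -12, 0, 11, -4, -5, 18, 29, 39, 17, 9, 49]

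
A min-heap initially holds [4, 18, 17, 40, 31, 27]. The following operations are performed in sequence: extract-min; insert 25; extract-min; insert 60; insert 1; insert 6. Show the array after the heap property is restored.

[1, 6, 18, 27, 31, 60, 25, 40]

extract-min → returns 4:
  remove root 4; move last element 27 to root → [27, 18, 17, 40, 31]
  27 vs smaller child 17 at index 2, swap → [17, 18, 27, 40, 31]
insert 25:
  append 25 at index 5 → [17, 18, 27, 40, 31, 25]
  25 < parent 27 at index 2, swap → [17, 18, 25, 40, 31, 27]
extract-min → returns 17:
  remove root 17; move last element 27 to root → [27, 18, 25, 40, 31]
  27 vs smaller child 18 at index 1, swap → [18, 27, 25, 40, 31]
insert 60:
  append 60 at index 5 → [18, 27, 25, 40, 31, 60] (no swap needed)
insert 1:
  append 1 at index 6 → [18, 27, 25, 40, 31, 60, 1]
  1 < parent 25 at index 2, swap → [18, 27, 1, 40, 31, 60, 25]
  1 < parent 18 at index 0, swap → [1, 27, 18, 40, 31, 60, 25]
insert 6:
  append 6 at index 7 → [1, 27, 18, 40, 31, 60, 25, 6]
  6 < parent 40 at index 3, swap → [1, 27, 18, 6, 31, 60, 25, 40]
  6 < parent 27 at index 1, swap → [1, 6, 18, 27, 31, 60, 25, 40]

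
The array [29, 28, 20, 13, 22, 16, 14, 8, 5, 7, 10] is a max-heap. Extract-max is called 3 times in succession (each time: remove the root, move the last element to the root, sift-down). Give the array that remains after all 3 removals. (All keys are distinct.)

[20, 13, 16, 8, 10, 5, 14, 7]

extract-max #1 returns 29:
  remove root 29; move last element 10 to root → [10, 28, 20, 13, 22, 16, 14, 8, 5, 7]
  10 vs larger child 28 at index 1, swap → [28, 10, 20, 13, 22, 16, 14, 8, 5, 7]
  10 vs larger child 22 at index 4, swap → [28, 22, 20, 13, 10, 16, 14, 8, 5, 7]
extract-max #2 returns 28:
  remove root 28; move last element 7 to root → [7, 22, 20, 13, 10, 16, 14, 8, 5]
  7 vs larger child 22 at index 1, swap → [22, 7, 20, 13, 10, 16, 14, 8, 5]
  7 vs larger child 13 at index 3, swap → [22, 13, 20, 7, 10, 16, 14, 8, 5]
  7 vs larger child 8 at index 7, swap → [22, 13, 20, 8, 10, 16, 14, 7, 5]
extract-max #3 returns 22:
  remove root 22; move last element 5 to root → [5, 13, 20, 8, 10, 16, 14, 7]
  5 vs larger child 20 at index 2, swap → [20, 13, 5, 8, 10, 16, 14, 7]
  5 vs larger child 16 at index 5, swap → [20, 13, 16, 8, 10, 5, 14, 7]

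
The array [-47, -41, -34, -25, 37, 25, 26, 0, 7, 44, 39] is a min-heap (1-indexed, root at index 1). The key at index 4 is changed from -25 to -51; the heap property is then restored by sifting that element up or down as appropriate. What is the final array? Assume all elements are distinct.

set index 4 from -25 to -51 → [-47, -41, -34, -51, 37, 25, 26, 0, 7, 44, 39]
-51 < parent -41 at index 2, swap → [-47, -51, -34, -41, 37, 25, 26, 0, 7, 44, 39]
-51 < parent -47 at index 1, swap → [-51, -47, -34, -41, 37, 25, 26, 0, 7, 44, 39]

[-51, -47, -34, -41, 37, 25, 26, 0, 7, 44, 39]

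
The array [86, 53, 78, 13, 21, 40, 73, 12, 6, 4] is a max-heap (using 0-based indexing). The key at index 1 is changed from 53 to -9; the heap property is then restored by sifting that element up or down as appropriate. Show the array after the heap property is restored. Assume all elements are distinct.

[86, 21, 78, 13, 4, 40, 73, 12, 6, -9]

set index 1 from 53 to -9 → [86, -9, 78, 13, 21, 40, 73, 12, 6, 4]
-9 vs larger child 21 at index 4, swap → [86, 21, 78, 13, -9, 40, 73, 12, 6, 4]
-9 vs only child 4 at index 9, swap → [86, 21, 78, 13, 4, 40, 73, 12, 6, -9]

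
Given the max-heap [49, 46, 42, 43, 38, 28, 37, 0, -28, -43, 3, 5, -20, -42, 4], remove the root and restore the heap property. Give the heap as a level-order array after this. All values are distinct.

[46, 43, 42, 4, 38, 28, 37, 0, -28, -43, 3, 5, -20, -42]

remove root 49; move last element 4 to root → [4, 46, 42, 43, 38, 28, 37, 0, -28, -43, 3, 5, -20, -42]
4 vs larger child 46 at index 1, swap → [46, 4, 42, 43, 38, 28, 37, 0, -28, -43, 3, 5, -20, -42]
4 vs larger child 43 at index 3, swap → [46, 43, 42, 4, 38, 28, 37, 0, -28, -43, 3, 5, -20, -42]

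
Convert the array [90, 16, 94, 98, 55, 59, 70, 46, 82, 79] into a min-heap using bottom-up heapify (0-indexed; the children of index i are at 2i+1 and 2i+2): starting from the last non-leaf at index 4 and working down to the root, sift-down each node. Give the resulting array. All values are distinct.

sift down from index 4: already satisfies heap property
sift down from index 3:
  98 vs smaller child 46 at index 7, swap → [90, 16, 94, 46, 55, 59, 70, 98, 82, 79]
sift down from index 2:
  94 vs smaller child 59 at index 5, swap → [90, 16, 59, 46, 55, 94, 70, 98, 82, 79]
sift down from index 1: already satisfies heap property
sift down from index 0:
  90 vs smaller child 16 at index 1, swap → [16, 90, 59, 46, 55, 94, 70, 98, 82, 79]
  90 vs smaller child 46 at index 3, swap → [16, 46, 59, 90, 55, 94, 70, 98, 82, 79]
  90 vs smaller child 82 at index 8, swap → [16, 46, 59, 82, 55, 94, 70, 98, 90, 79]

[16, 46, 59, 82, 55, 94, 70, 98, 90, 79]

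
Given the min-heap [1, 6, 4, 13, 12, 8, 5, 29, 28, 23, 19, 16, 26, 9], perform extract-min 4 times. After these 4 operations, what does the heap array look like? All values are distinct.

extract-min #1 returns 1:
  remove root 1; move last element 9 to root → [9, 6, 4, 13, 12, 8, 5, 29, 28, 23, 19, 16, 26]
  9 vs smaller child 4 at index 2, swap → [4, 6, 9, 13, 12, 8, 5, 29, 28, 23, 19, 16, 26]
  9 vs smaller child 5 at index 6, swap → [4, 6, 5, 13, 12, 8, 9, 29, 28, 23, 19, 16, 26]
extract-min #2 returns 4:
  remove root 4; move last element 26 to root → [26, 6, 5, 13, 12, 8, 9, 29, 28, 23, 19, 16]
  26 vs smaller child 5 at index 2, swap → [5, 6, 26, 13, 12, 8, 9, 29, 28, 23, 19, 16]
  26 vs smaller child 8 at index 5, swap → [5, 6, 8, 13, 12, 26, 9, 29, 28, 23, 19, 16]
  26 vs only child 16 at index 11, swap → [5, 6, 8, 13, 12, 16, 9, 29, 28, 23, 19, 26]
extract-min #3 returns 5:
  remove root 5; move last element 26 to root → [26, 6, 8, 13, 12, 16, 9, 29, 28, 23, 19]
  26 vs smaller child 6 at index 1, swap → [6, 26, 8, 13, 12, 16, 9, 29, 28, 23, 19]
  26 vs smaller child 12 at index 4, swap → [6, 12, 8, 13, 26, 16, 9, 29, 28, 23, 19]
  26 vs smaller child 19 at index 10, swap → [6, 12, 8, 13, 19, 16, 9, 29, 28, 23, 26]
extract-min #4 returns 6:
  remove root 6; move last element 26 to root → [26, 12, 8, 13, 19, 16, 9, 29, 28, 23]
  26 vs smaller child 8 at index 2, swap → [8, 12, 26, 13, 19, 16, 9, 29, 28, 23]
  26 vs smaller child 9 at index 6, swap → [8, 12, 9, 13, 19, 16, 26, 29, 28, 23]

[8, 12, 9, 13, 19, 16, 26, 29, 28, 23]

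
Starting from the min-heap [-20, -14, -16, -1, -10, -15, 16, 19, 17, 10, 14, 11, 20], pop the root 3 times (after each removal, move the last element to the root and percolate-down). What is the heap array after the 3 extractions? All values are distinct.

extract-min #1 returns -20:
  remove root -20; move last element 20 to root → [20, -14, -16, -1, -10, -15, 16, 19, 17, 10, 14, 11]
  20 vs smaller child -16 at index 2, swap → [-16, -14, 20, -1, -10, -15, 16, 19, 17, 10, 14, 11]
  20 vs smaller child -15 at index 5, swap → [-16, -14, -15, -1, -10, 20, 16, 19, 17, 10, 14, 11]
  20 vs only child 11 at index 11, swap → [-16, -14, -15, -1, -10, 11, 16, 19, 17, 10, 14, 20]
extract-min #2 returns -16:
  remove root -16; move last element 20 to root → [20, -14, -15, -1, -10, 11, 16, 19, 17, 10, 14]
  20 vs smaller child -15 at index 2, swap → [-15, -14, 20, -1, -10, 11, 16, 19, 17, 10, 14]
  20 vs smaller child 11 at index 5, swap → [-15, -14, 11, -1, -10, 20, 16, 19, 17, 10, 14]
extract-min #3 returns -15:
  remove root -15; move last element 14 to root → [14, -14, 11, -1, -10, 20, 16, 19, 17, 10]
  14 vs smaller child -14 at index 1, swap → [-14, 14, 11, -1, -10, 20, 16, 19, 17, 10]
  14 vs smaller child -10 at index 4, swap → [-14, -10, 11, -1, 14, 20, 16, 19, 17, 10]
  14 vs only child 10 at index 9, swap → [-14, -10, 11, -1, 10, 20, 16, 19, 17, 14]

[-14, -10, 11, -1, 10, 20, 16, 19, 17, 14]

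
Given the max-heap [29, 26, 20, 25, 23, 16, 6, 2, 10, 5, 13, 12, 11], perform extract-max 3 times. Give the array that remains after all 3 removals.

extract-max #1 returns 29:
  remove root 29; move last element 11 to root → [11, 26, 20, 25, 23, 16, 6, 2, 10, 5, 13, 12]
  11 vs larger child 26 at index 1, swap → [26, 11, 20, 25, 23, 16, 6, 2, 10, 5, 13, 12]
  11 vs larger child 25 at index 3, swap → [26, 25, 20, 11, 23, 16, 6, 2, 10, 5, 13, 12]
extract-max #2 returns 26:
  remove root 26; move last element 12 to root → [12, 25, 20, 11, 23, 16, 6, 2, 10, 5, 13]
  12 vs larger child 25 at index 1, swap → [25, 12, 20, 11, 23, 16, 6, 2, 10, 5, 13]
  12 vs larger child 23 at index 4, swap → [25, 23, 20, 11, 12, 16, 6, 2, 10, 5, 13]
  12 vs larger child 13 at index 10, swap → [25, 23, 20, 11, 13, 16, 6, 2, 10, 5, 12]
extract-max #3 returns 25:
  remove root 25; move last element 12 to root → [12, 23, 20, 11, 13, 16, 6, 2, 10, 5]
  12 vs larger child 23 at index 1, swap → [23, 12, 20, 11, 13, 16, 6, 2, 10, 5]
  12 vs larger child 13 at index 4, swap → [23, 13, 20, 11, 12, 16, 6, 2, 10, 5]

[23, 13, 20, 11, 12, 16, 6, 2, 10, 5]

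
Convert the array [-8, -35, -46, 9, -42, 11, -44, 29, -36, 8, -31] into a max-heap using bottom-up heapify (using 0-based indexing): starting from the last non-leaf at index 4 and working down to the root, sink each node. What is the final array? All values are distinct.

[29, 9, 11, -8, 8, -46, -44, -35, -36, -42, -31]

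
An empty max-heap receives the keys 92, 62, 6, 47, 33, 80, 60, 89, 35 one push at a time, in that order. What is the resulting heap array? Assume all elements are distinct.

Insert 92:
  append 92 at index 0 → [92] (no swap needed)
Insert 62:
  append 62 at index 1 → [92, 62] (no swap needed)
Insert 6:
  append 6 at index 2 → [92, 62, 6] (no swap needed)
Insert 47:
  append 47 at index 3 → [92, 62, 6, 47] (no swap needed)
Insert 33:
  append 33 at index 4 → [92, 62, 6, 47, 33] (no swap needed)
Insert 80:
  append 80 at index 5 → [92, 62, 6, 47, 33, 80]
  80 > parent 6 at index 2, swap → [92, 62, 80, 47, 33, 6]
Insert 60:
  append 60 at index 6 → [92, 62, 80, 47, 33, 6, 60] (no swap needed)
Insert 89:
  append 89 at index 7 → [92, 62, 80, 47, 33, 6, 60, 89]
  89 > parent 47 at index 3, swap → [92, 62, 80, 89, 33, 6, 60, 47]
  89 > parent 62 at index 1, swap → [92, 89, 80, 62, 33, 6, 60, 47]
Insert 35:
  append 35 at index 8 → [92, 89, 80, 62, 33, 6, 60, 47, 35] (no swap needed)

[92, 89, 80, 62, 33, 6, 60, 47, 35]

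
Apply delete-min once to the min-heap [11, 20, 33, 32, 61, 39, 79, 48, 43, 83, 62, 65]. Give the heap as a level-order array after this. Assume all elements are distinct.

[20, 32, 33, 43, 61, 39, 79, 48, 65, 83, 62]

remove root 11; move last element 65 to root → [65, 20, 33, 32, 61, 39, 79, 48, 43, 83, 62]
65 vs smaller child 20 at index 1, swap → [20, 65, 33, 32, 61, 39, 79, 48, 43, 83, 62]
65 vs smaller child 32 at index 3, swap → [20, 32, 33, 65, 61, 39, 79, 48, 43, 83, 62]
65 vs smaller child 43 at index 8, swap → [20, 32, 33, 43, 61, 39, 79, 48, 65, 83, 62]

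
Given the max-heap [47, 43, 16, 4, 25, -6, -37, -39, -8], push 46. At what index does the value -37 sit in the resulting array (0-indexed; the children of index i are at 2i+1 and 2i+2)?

6

append 46 at index 9 → [47, 43, 16, 4, 25, -6, -37, -39, -8, 46]
46 > parent 25 at index 4, swap → [47, 43, 16, 4, 46, -6, -37, -39, -8, 25]
46 > parent 43 at index 1, swap → [47, 46, 16, 4, 43, -6, -37, -39, -8, 25]
resulting array: [47, 46, 16, 4, 43, -6, -37, -39, -8, 25]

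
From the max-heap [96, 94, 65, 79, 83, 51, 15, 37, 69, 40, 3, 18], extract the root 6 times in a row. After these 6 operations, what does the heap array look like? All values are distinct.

[51, 40, 18, 37, 3, 15]

extract-max #1 returns 96:
  remove root 96; move last element 18 to root → [18, 94, 65, 79, 83, 51, 15, 37, 69, 40, 3]
  18 vs larger child 94 at index 1, swap → [94, 18, 65, 79, 83, 51, 15, 37, 69, 40, 3]
  18 vs larger child 83 at index 4, swap → [94, 83, 65, 79, 18, 51, 15, 37, 69, 40, 3]
  18 vs larger child 40 at index 9, swap → [94, 83, 65, 79, 40, 51, 15, 37, 69, 18, 3]
extract-max #2 returns 94:
  remove root 94; move last element 3 to root → [3, 83, 65, 79, 40, 51, 15, 37, 69, 18]
  3 vs larger child 83 at index 1, swap → [83, 3, 65, 79, 40, 51, 15, 37, 69, 18]
  3 vs larger child 79 at index 3, swap → [83, 79, 65, 3, 40, 51, 15, 37, 69, 18]
  3 vs larger child 69 at index 8, swap → [83, 79, 65, 69, 40, 51, 15, 37, 3, 18]
extract-max #3 returns 83:
  remove root 83; move last element 18 to root → [18, 79, 65, 69, 40, 51, 15, 37, 3]
  18 vs larger child 79 at index 1, swap → [79, 18, 65, 69, 40, 51, 15, 37, 3]
  18 vs larger child 69 at index 3, swap → [79, 69, 65, 18, 40, 51, 15, 37, 3]
  18 vs larger child 37 at index 7, swap → [79, 69, 65, 37, 40, 51, 15, 18, 3]
extract-max #4 returns 79:
  remove root 79; move last element 3 to root → [3, 69, 65, 37, 40, 51, 15, 18]
  3 vs larger child 69 at index 1, swap → [69, 3, 65, 37, 40, 51, 15, 18]
  3 vs larger child 40 at index 4, swap → [69, 40, 65, 37, 3, 51, 15, 18]
extract-max #5 returns 69:
  remove root 69; move last element 18 to root → [18, 40, 65, 37, 3, 51, 15]
  18 vs larger child 65 at index 2, swap → [65, 40, 18, 37, 3, 51, 15]
  18 vs larger child 51 at index 5, swap → [65, 40, 51, 37, 3, 18, 15]
extract-max #6 returns 65:
  remove root 65; move last element 15 to root → [15, 40, 51, 37, 3, 18]
  15 vs larger child 51 at index 2, swap → [51, 40, 15, 37, 3, 18]
  15 vs only child 18 at index 5, swap → [51, 40, 18, 37, 3, 15]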